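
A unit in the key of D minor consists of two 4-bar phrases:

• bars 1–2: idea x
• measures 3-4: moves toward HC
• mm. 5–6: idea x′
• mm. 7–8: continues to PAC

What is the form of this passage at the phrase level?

parallel period

Phrase 1 ends with a half cadence (weaker) and phrase 2 with a perfect authentic cadence (stronger): antecedent + consequent = a period.
The two phrases open with the same material (x / x′), so the period is parallel.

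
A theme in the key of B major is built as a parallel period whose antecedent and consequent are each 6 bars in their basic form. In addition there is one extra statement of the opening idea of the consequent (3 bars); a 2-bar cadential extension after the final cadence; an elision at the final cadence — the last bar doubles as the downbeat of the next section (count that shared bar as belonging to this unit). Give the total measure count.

Basic parallel period: 6 + 6 = 12 bars.
12 (basic form) + 3 (extra statement) + 2 (cadential extension) = 17.
The elision shares a bar with the next section but does not change this unit's count.

17 measures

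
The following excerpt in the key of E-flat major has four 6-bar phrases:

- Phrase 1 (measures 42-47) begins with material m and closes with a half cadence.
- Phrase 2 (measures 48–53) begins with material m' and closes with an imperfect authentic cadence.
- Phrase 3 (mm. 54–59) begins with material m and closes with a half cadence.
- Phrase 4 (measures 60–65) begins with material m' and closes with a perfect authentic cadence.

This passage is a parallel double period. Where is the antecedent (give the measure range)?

In a double period the four phrases pair into a large antecedent (phrases 1–2, ending imperfect authentic cadence) and a large consequent (phrases 3–4, ending perfect authentic cadence). The antecedent spans mm. 42–53.

measures 42–53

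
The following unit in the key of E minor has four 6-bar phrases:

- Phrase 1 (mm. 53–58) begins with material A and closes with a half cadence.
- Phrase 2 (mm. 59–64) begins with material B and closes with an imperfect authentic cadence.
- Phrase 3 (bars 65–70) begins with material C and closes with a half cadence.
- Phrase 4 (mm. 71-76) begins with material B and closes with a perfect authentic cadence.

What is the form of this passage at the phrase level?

contrasting double period

Four phrases in two halves: the first half (bars 53–64) ends with an imperfect authentic cadence, the second (measures 65–76) with a perfect authentic cadence — a large antecedent–consequent pair, i.e. a double period.
Phrase 3 begins with different material from phrase 1, making it contrasting.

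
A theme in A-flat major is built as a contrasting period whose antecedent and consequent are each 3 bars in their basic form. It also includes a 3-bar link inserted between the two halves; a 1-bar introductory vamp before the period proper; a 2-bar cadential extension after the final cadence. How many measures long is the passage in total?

12 measures

Basic contrasting period: 3 + 3 = 6 bars.
6 (basic form) + 3 (link) + 1 (introduction) + 2 (cadential extension) = 12.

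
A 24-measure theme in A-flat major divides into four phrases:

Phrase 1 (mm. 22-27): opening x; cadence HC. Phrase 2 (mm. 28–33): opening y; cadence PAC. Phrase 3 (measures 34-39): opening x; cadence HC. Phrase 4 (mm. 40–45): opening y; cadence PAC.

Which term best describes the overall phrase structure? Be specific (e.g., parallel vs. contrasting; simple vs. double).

The cadence pattern HC–PAC–HC–PAC is weak–strong twice, and phrases 3–4 restate phrases 1–2: a period heard twice, not a double period (which would end weakly at phrase 2).

repeated period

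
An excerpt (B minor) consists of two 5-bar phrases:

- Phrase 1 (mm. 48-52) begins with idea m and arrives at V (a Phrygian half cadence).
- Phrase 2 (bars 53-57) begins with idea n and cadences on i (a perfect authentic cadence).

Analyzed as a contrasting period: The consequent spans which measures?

measures 53–57

The antecedent is the phrase ending with the weaker cadence (Phrygian half cadence, phrase 1) and the consequent the one ending more conclusively (perfect authentic cadence, phrase 2); the consequent is mm. 53–57.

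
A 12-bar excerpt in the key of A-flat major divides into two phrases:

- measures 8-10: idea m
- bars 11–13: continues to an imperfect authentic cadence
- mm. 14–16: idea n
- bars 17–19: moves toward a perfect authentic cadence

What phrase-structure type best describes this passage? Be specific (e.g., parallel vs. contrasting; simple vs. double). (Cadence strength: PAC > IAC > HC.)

contrasting period

Phrase 1 ends with an imperfect authentic cadence (weaker) and phrase 2 with a perfect authentic cadence (stronger): antecedent + consequent = a period.
The two phrases open with different material (m / n), so the period is contrasting.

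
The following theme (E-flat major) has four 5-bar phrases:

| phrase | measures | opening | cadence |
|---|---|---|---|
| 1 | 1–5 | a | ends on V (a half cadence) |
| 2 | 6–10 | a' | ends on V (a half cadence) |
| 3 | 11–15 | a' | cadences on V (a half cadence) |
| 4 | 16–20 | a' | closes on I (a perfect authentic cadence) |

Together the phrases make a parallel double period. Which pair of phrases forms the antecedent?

phrases 1 and 2

In a double period the first pair of phrases (ending half cadence) is the large antecedent and the second pair (ending perfect authentic cadence) is the large consequent; the antecedent is phrases 1 and 2.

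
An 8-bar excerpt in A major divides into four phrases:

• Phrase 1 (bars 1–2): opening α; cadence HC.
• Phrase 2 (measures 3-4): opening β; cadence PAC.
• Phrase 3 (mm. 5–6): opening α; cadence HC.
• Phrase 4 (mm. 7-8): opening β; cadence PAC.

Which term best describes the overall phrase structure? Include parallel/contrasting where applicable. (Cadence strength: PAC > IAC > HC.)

The cadence pattern HC–PAC–HC–PAC is weak–strong twice, and phrases 3–4 restate phrases 1–2: a period heard twice, not a double period (which would end weakly at phrase 2).

repeated period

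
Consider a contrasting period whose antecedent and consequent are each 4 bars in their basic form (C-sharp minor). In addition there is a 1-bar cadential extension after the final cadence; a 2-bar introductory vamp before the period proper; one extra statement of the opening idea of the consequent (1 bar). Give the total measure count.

Basic contrasting period: 4 + 4 = 8 bars.
8 (basic form) + 1 (cadential extension) + 2 (introduction) + 1 (extra statement) = 12.

12 measures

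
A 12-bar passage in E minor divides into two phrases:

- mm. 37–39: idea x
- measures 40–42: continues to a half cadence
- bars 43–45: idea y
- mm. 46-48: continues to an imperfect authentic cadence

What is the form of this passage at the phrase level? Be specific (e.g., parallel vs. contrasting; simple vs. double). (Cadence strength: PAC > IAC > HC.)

Phrase 1 ends with a half cadence (weaker) and phrase 2 with an imperfect authentic cadence (stronger): antecedent + consequent = a period.
The two phrases open with different material (x / y), so the period is contrasting.

contrasting period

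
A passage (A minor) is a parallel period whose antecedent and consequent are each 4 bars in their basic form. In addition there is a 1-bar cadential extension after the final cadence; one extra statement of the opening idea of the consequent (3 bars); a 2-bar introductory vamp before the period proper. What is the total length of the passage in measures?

14 measures

Basic parallel period: 4 + 4 = 8 bars.
8 (basic form) + 1 (cadential extension) + 3 (extra statement) + 2 (introduction) = 14.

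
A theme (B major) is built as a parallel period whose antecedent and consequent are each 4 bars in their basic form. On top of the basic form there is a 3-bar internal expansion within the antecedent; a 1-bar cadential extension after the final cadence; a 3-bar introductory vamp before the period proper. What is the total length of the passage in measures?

Basic parallel period: 4 + 4 = 8 bars.
8 (basic form) + 3 (internal expansion) + 1 (cadential extension) + 3 (introduction) = 15.

15 measures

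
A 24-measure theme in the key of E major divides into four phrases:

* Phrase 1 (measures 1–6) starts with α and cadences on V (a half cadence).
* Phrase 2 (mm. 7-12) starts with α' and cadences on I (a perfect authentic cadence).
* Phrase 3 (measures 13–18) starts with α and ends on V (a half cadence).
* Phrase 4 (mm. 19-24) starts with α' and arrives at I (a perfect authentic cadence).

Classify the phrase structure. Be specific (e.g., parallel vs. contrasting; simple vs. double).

The cadence pattern HC–PAC–HC–PAC is weak–strong twice, and phrases 3–4 restate phrases 1–2: a period heard twice, not a double period (which would end weakly at phrase 2).

repeated period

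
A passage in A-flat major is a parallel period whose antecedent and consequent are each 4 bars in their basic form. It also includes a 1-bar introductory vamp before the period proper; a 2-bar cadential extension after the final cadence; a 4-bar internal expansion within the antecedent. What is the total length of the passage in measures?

Basic parallel period: 4 + 4 = 8 bars.
8 (basic form) + 1 (introduction) + 2 (cadential extension) + 4 (internal expansion) = 15.

15 measures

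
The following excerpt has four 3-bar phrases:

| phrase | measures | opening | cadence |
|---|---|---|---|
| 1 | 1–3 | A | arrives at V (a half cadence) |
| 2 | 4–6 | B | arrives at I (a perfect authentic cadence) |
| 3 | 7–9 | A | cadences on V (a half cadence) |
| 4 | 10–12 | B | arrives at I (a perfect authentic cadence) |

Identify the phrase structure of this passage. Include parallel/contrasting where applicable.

repeated period

The cadence pattern HC–PAC–HC–PAC is weak–strong twice, and phrases 3–4 restate phrases 1–2: a period heard twice, not a double period (which would end weakly at phrase 2).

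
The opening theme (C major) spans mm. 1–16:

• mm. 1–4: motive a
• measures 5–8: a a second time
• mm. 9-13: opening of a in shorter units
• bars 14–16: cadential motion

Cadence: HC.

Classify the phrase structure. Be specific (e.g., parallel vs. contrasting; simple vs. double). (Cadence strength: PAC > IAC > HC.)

sentence

Basic idea (measures 1–4) + its repetition (bars 5–8) form the presentation; fragmentation and cadence (mm. 9–16) form the continuation — the 16-bar whole is a sentence.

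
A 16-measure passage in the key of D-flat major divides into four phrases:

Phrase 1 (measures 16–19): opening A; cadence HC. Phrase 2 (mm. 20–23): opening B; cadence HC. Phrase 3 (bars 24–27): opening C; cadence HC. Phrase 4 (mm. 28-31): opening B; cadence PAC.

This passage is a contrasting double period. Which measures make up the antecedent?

measures 16–23

In a double period the four phrases pair into a large antecedent (phrases 1–2, ending half cadence) and a large consequent (phrases 3–4, ending perfect authentic cadence). The antecedent spans mm. 16-23.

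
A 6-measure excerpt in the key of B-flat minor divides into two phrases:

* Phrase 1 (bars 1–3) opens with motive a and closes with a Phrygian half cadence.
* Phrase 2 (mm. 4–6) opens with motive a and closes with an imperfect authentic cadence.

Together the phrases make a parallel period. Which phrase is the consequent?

The phrase ending with the weaker cadence (Phrygian half cadence) is the antecedent; the one ending more conclusively (imperfect authentic cadence) is the consequent. The consequent is phrase 2.

phrase 2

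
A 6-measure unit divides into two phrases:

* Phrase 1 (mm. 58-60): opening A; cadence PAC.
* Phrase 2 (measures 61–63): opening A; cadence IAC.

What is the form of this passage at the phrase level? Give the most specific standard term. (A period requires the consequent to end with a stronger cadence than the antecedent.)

The second phrase closes with an imperfect authentic cadence, which is not stronger than the first phrase's perfect authentic cadence; without a weak→strong cadential pair there is no antecedent–consequent relationship, so this is a phrase group rather than a period.

phrase group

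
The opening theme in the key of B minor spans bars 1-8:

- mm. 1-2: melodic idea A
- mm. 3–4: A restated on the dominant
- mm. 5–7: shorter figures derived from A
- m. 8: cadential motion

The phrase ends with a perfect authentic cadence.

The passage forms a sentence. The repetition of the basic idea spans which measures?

measures 3–4

The presentation of a sentence is the basic idea (mm. 1–2) plus its repetition (mm. 3–4); the repetition of the basic idea is therefore mm. 3-4.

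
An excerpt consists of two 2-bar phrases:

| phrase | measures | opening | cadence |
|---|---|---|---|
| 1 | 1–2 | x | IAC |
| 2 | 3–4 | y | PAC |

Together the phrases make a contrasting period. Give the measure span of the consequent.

The phrase ending with the weaker cadence (imperfect authentic cadence) is the antecedent; the one ending more conclusively (perfect authentic cadence) is the consequent. The consequent is measures 3–4.

measures 3–4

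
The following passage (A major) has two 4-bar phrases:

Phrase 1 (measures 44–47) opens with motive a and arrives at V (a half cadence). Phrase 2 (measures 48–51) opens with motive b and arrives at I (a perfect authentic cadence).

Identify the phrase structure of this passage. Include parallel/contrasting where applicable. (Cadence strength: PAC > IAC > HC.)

Phrase 1 ends with a half cadence (weaker) and phrase 2 with a perfect authentic cadence (stronger): antecedent + consequent = a period.
The two phrases open with different material (a / b), so the period is contrasting.

contrasting period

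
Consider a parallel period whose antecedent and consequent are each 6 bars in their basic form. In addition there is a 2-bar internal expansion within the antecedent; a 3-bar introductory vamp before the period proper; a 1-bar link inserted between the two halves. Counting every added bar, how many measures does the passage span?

Basic parallel period: 6 + 6 = 12 bars.
12 (basic form) + 2 (internal expansion) + 3 (introduction) + 1 (link) = 18.

18 measures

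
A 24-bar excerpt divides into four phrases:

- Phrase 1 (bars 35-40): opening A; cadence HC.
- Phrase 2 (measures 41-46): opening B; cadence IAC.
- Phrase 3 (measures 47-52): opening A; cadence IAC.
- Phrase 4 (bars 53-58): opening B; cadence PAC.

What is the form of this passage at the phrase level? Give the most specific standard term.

parallel double period

Four phrases in two halves: the first half (mm. 35–46) ends with an imperfect authentic cadence, the second (mm. 47–58) with a perfect authentic cadence — a large antecedent–consequent pair, i.e. a double period.
Phrase 3 begins with the same material as phrase 1, making it parallel.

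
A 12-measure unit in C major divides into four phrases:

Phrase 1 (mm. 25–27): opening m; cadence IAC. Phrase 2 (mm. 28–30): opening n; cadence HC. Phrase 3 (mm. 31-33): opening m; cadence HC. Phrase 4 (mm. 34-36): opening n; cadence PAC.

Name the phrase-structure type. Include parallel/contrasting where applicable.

Four phrases in two halves: the first half (mm. 25-30) ends with a half cadence, the second (mm. 31-36) with a perfect authentic cadence — a large antecedent–consequent pair, i.e. a double period.
Phrase 3 begins with the same material as phrase 1, making it parallel.

parallel double period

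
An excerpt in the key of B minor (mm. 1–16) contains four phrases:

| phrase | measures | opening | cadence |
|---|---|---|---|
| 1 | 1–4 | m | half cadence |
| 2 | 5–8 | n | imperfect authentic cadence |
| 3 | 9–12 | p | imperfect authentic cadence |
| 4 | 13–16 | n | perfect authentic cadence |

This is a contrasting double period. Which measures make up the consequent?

In a double period the first pair of phrases (ending imperfect authentic cadence) is the large antecedent and the second pair (ending perfect authentic cadence) is the large consequent; the consequent is measures 9–16.

measures 9–16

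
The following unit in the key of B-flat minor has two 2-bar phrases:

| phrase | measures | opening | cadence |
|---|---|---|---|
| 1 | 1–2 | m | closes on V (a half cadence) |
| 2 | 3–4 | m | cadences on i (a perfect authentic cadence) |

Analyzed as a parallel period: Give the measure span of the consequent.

The antecedent is the phrase ending with the weaker cadence (half cadence, phrase 1) and the consequent the one ending more conclusively (perfect authentic cadence, phrase 2); the consequent is mm. 3-4.

measures 3–4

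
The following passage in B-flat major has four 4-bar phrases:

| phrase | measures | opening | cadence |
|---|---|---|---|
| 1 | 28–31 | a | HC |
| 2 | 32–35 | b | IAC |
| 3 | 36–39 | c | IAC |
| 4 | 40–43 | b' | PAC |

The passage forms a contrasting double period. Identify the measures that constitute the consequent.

measures 36–43

In a double period the four phrases pair into a large antecedent (phrases 1–2, ending imperfect authentic cadence) and a large consequent (phrases 3–4, ending perfect authentic cadence). The consequent spans mm. 36–43.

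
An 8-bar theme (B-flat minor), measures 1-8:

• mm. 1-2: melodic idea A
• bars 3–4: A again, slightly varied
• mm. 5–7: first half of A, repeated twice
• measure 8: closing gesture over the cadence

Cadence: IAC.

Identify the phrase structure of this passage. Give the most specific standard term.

Basic idea (mm. 1–2) + its repetition (measures 3–4) form the presentation; fragmentation and cadence (mm. 5-8) form the continuation — the 8-bar whole is a sentence.

sentence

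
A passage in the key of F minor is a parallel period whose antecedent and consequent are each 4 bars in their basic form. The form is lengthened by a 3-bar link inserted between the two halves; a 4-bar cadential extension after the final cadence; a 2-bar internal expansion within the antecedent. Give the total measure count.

17 measures

Basic parallel period: 4 + 4 = 8 bars.
8 (basic form) + 3 (link) + 4 (cadential extension) + 2 (internal expansion) = 17.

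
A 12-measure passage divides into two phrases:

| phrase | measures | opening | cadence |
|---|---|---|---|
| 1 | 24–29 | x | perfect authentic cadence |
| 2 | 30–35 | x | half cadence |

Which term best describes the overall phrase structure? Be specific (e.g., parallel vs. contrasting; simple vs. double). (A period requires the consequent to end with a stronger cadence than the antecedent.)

phrase group

The second phrase closes with a half cadence, which is not stronger than the first phrase's perfect authentic cadence; without a weak→strong cadential pair there is no antecedent–consequent relationship, so this is a phrase group rather than a period.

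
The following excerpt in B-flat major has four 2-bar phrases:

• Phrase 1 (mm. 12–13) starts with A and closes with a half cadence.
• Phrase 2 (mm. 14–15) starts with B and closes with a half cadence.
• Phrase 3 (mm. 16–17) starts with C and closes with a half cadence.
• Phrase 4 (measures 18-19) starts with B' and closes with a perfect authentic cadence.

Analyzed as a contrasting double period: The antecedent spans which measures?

measures 12–15

In a double period the four phrases pair into a large antecedent (phrases 1–2, ending half cadence) and a large consequent (phrases 3–4, ending perfect authentic cadence). The antecedent spans measures 12–15.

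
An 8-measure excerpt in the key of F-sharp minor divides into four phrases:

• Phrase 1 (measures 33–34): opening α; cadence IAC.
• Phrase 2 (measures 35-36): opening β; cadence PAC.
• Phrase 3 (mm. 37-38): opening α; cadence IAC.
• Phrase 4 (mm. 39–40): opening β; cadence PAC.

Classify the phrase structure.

The cadence pattern IAC–PAC–IAC–PAC is weak–strong twice, and phrases 3–4 restate phrases 1–2: a period heard twice, not a double period (which would end weakly at phrase 2).

repeated period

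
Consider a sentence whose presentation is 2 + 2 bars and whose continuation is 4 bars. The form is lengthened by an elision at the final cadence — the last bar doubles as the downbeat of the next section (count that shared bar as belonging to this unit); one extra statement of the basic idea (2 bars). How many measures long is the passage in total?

Basic sentence: 2 + 2 + 4 = 8 bars.
8 (basic form) + 2 (extra statement) = 10.
The elision shares a bar with the next section but does not change this unit's count.

10 measures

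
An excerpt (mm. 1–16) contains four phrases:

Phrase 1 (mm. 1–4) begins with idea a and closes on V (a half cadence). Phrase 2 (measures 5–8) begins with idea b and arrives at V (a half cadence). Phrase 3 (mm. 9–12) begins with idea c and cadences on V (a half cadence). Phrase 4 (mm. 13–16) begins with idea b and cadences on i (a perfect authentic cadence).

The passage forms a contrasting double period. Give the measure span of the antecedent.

measures 1–8

In a double period the first pair of phrases (ending half cadence) is the large antecedent and the second pair (ending perfect authentic cadence) is the large consequent; the antecedent is measures 1–8.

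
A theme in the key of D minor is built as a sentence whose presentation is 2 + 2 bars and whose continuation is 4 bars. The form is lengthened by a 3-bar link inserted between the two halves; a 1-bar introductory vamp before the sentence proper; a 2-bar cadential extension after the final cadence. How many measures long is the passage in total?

Basic sentence: 2 + 2 + 4 = 8 bars.
8 (basic form) + 3 (link) + 1 (introduction) + 2 (cadential extension) = 14.

14 measures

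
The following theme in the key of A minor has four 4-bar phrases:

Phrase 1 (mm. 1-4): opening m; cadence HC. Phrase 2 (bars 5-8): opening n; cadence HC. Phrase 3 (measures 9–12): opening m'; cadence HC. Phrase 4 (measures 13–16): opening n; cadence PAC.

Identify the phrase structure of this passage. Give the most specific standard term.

parallel double period

Four phrases in two halves: the first half (mm. 1-8) ends with a half cadence, the second (mm. 9-16) with a perfect authentic cadence — a large antecedent–consequent pair, i.e. a double period.
Phrase 3 begins with the same material as phrase 1, making it parallel.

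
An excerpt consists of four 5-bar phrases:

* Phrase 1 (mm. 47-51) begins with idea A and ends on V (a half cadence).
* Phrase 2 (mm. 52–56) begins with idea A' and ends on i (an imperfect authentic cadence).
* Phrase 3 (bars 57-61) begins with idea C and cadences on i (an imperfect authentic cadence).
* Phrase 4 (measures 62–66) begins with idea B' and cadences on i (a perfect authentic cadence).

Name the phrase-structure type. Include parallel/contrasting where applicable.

contrasting double period

Four phrases in two halves: the first half (mm. 47–56) ends with an imperfect authentic cadence, the second (mm. 57–66) with a perfect authentic cadence — a large antecedent–consequent pair, i.e. a double period.
Phrase 3 begins with different material from phrase 1, making it contrasting.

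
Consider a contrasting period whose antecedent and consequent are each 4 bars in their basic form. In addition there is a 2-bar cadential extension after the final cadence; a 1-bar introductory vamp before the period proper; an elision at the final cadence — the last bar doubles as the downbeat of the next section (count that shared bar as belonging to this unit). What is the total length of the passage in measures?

11 measures

Basic contrasting period: 4 + 4 = 8 bars.
8 (basic form) + 2 (cadential extension) + 1 (introduction) = 11.
The elision shares a bar with the next section but does not change this unit's count.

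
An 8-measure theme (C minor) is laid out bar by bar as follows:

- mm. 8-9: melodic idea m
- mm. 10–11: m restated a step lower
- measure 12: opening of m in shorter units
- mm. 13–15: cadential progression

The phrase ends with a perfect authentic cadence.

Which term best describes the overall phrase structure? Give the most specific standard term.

Basic idea (bars 8–9) + its repetition (bars 10–11) form the presentation; fragmentation and cadence (measures 12-15) form the continuation — the 8-bar whole is a sentence.

sentence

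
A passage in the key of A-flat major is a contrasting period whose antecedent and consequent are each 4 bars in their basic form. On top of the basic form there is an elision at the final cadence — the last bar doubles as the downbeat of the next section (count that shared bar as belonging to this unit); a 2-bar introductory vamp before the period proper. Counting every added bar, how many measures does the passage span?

10 measures

Basic contrasting period: 4 + 4 = 8 bars.
8 (basic form) + 2 (introduction) = 10.
The elision shares a bar with the next section but does not change this unit's count.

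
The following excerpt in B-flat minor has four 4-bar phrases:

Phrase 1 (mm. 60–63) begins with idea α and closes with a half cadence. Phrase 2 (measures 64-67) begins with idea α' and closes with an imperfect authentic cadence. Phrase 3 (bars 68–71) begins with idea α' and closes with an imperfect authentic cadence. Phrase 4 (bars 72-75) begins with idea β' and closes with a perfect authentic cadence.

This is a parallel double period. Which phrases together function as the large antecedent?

In a double period the first pair of phrases (ending imperfect authentic cadence) is the large antecedent and the second pair (ending perfect authentic cadence) is the large consequent; the antecedent is phrases 1 and 2.

phrases 1 and 2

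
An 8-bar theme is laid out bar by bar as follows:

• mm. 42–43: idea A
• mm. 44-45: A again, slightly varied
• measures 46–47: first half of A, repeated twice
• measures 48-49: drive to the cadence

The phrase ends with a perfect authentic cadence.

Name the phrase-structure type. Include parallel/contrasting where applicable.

Basic idea (mm. 42-43) + its repetition (mm. 44–45) form the presentation; fragmentation and cadence (measures 46–49) form the continuation — the 8-bar whole is a sentence.

sentence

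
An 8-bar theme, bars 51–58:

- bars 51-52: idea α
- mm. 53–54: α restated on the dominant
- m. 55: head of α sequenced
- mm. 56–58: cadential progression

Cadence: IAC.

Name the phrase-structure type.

sentence

Basic idea (measures 51–52) + its repetition (mm. 53–54) form the presentation; fragmentation and cadence (measures 55–58) form the continuation — the 8-bar whole is a sentence.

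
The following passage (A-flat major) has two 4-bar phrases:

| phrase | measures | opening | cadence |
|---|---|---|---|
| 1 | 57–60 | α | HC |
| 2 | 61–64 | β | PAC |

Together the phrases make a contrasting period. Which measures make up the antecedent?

The phrase ending with the weaker cadence (half cadence) is the antecedent; the one ending more conclusively (perfect authentic cadence) is the consequent. The antecedent is measures 57–60.

measures 57–60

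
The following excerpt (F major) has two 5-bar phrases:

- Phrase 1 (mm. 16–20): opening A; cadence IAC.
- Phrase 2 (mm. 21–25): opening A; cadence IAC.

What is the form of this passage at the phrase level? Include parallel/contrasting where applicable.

Both phrases have the same opening (A) and the same cadence (imperfect authentic cadence): the second is a restatement, not a consequent, so this is a repeated phrase rather than a period.

repeated phrase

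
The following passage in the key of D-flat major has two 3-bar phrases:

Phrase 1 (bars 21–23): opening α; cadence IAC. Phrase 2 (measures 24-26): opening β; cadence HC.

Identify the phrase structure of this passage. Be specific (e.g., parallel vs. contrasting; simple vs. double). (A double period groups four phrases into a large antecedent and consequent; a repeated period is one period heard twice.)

phrase group

The second phrase closes with a half cadence, which is not stronger than the first phrase's imperfect authentic cadence; without a weak→strong cadential pair there is no antecedent–consequent relationship, so this is a phrase group rather than a period.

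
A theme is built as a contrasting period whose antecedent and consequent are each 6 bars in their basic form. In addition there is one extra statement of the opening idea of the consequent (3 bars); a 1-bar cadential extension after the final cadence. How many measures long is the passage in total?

Basic contrasting period: 6 + 6 = 12 bars.
12 (basic form) + 3 (extra statement) + 1 (cadential extension) = 16.

16 measures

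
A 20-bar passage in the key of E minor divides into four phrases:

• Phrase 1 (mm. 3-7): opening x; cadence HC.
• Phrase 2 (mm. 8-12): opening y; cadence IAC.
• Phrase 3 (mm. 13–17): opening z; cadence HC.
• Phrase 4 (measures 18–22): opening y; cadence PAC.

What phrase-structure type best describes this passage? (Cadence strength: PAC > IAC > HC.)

contrasting double period

Four phrases in two halves: the first half (mm. 3–12) ends with an imperfect authentic cadence, the second (bars 13–22) with a perfect authentic cadence — a large antecedent–consequent pair, i.e. a double period.
Phrase 3 begins with different material from phrase 1, making it contrasting.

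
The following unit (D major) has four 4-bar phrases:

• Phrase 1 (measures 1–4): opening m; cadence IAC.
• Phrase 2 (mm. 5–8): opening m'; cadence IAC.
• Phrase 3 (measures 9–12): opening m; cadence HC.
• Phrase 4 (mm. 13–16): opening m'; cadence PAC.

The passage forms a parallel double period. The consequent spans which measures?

In a double period the four phrases pair into a large antecedent (phrases 1–2, ending imperfect authentic cadence) and a large consequent (phrases 3–4, ending perfect authentic cadence). The consequent spans mm. 9-16.

measures 9–16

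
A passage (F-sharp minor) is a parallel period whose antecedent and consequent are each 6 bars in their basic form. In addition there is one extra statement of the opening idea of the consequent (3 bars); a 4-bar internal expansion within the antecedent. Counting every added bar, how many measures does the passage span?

Basic parallel period: 6 + 6 = 12 bars.
12 (basic form) + 3 (extra statement) + 4 (internal expansion) = 19.

19 measures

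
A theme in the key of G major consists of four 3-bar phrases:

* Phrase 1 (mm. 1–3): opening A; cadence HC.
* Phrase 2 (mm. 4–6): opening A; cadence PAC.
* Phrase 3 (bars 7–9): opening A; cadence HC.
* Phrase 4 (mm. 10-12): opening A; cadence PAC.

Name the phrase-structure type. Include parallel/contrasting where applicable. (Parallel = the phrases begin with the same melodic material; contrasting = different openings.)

repeated period

The cadence pattern HC–PAC–HC–PAC is weak–strong twice, and phrases 3–4 restate phrases 1–2: a period heard twice, not a double period (which would end weakly at phrase 2).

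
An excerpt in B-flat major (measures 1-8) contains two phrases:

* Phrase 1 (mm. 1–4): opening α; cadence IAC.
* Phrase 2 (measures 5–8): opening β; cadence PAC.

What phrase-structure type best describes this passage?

Phrase 1 ends with an imperfect authentic cadence (weaker) and phrase 2 with a perfect authentic cadence (stronger): antecedent + consequent = a period.
The two phrases open with different material (α / β), so the period is contrasting.

contrasting period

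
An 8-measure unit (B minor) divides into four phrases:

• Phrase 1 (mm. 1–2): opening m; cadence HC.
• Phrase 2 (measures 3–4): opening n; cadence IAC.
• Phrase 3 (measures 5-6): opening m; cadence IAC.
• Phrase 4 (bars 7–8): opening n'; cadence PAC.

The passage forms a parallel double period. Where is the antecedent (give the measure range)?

measures 1–4

In a double period the four phrases pair into a large antecedent (phrases 1–2, ending imperfect authentic cadence) and a large consequent (phrases 3–4, ending perfect authentic cadence). The antecedent spans bars 1–4.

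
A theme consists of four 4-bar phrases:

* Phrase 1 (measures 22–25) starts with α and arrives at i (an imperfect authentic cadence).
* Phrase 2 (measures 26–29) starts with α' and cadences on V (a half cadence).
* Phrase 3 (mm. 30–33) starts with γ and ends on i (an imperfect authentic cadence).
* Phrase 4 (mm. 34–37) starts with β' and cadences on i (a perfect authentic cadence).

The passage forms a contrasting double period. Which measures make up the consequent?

In a double period the first pair of phrases (ending half cadence) is the large antecedent and the second pair (ending perfect authentic cadence) is the large consequent; the consequent is measures 30–37.

measures 30–37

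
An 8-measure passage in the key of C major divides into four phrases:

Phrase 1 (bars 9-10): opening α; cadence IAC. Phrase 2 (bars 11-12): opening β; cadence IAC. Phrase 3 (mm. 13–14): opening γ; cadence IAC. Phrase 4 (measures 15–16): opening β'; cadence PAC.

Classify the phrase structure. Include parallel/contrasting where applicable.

contrasting double period

Four phrases in two halves: the first half (measures 9-12) ends with an imperfect authentic cadence, the second (mm. 13-16) with a perfect authentic cadence — a large antecedent–consequent pair, i.e. a double period.
Phrase 3 begins with different material from phrase 1, making it contrasting.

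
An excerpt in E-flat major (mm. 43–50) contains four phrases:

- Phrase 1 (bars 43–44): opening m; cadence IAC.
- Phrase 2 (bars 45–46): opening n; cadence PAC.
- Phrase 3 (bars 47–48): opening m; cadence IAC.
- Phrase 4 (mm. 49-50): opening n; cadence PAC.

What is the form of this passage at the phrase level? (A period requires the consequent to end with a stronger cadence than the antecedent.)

repeated period

The cadence pattern IAC–PAC–IAC–PAC is weak–strong twice, and phrases 3–4 restate phrases 1–2: a period heard twice, not a double period (which would end weakly at phrase 2).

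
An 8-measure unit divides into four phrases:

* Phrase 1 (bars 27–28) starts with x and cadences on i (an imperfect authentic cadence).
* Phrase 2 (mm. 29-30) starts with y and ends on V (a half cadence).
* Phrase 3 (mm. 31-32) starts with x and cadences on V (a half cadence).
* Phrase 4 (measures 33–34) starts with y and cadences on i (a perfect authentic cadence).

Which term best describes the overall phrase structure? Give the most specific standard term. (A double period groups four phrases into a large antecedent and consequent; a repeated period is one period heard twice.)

parallel double period

Four phrases in two halves: the first half (measures 27-30) ends with a half cadence, the second (measures 31-34) with a perfect authentic cadence — a large antecedent–consequent pair, i.e. a double period.
Phrase 3 begins with the same material as phrase 1, making it parallel.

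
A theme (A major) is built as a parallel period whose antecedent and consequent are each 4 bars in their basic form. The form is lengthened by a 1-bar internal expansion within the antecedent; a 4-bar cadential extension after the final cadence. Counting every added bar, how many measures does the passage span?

13 measures

Basic parallel period: 4 + 4 = 8 bars.
8 (basic form) + 1 (internal expansion) + 4 (cadential extension) = 13.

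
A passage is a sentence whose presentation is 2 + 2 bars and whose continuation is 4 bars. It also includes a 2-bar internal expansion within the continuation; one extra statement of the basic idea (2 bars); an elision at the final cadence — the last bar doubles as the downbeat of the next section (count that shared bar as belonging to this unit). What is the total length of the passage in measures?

12 measures

Basic sentence: 2 + 2 + 4 = 8 bars.
8 (basic form) + 2 (internal expansion) + 2 (extra statement) = 12.
The elision shares a bar with the next section but does not change this unit's count.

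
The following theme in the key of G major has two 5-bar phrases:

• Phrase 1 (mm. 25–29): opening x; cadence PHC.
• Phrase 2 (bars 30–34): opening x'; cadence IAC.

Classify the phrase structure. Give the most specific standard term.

parallel period

Phrase 1 ends with a Phrygian half cadence (weaker) and phrase 2 with an imperfect authentic cadence (stronger): antecedent + consequent = a period.
The two phrases open with the same material (x / x'), so the period is parallel.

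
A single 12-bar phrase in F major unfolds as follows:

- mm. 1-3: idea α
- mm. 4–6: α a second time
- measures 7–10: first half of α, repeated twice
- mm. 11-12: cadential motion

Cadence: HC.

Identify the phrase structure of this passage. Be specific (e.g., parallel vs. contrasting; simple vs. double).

sentence

Basic idea (bars 1–3) + its repetition (mm. 4–6) form the presentation; fragmentation and cadence (mm. 7-12) form the continuation — the 12-bar whole is a sentence.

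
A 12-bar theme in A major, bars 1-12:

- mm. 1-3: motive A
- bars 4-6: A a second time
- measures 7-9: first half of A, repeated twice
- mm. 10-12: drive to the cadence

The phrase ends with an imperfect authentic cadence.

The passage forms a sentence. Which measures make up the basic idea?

The presentation of a sentence is the basic idea (bars 1-3) plus its repetition (mm. 4–6); the basic idea is therefore measures 1-3.

measures 1–3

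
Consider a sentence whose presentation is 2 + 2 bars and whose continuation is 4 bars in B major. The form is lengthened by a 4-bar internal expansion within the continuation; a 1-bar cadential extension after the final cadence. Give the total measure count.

Basic sentence: 2 + 2 + 4 = 8 bars.
8 (basic form) + 4 (internal expansion) + 1 (cadential extension) = 13.

13 measures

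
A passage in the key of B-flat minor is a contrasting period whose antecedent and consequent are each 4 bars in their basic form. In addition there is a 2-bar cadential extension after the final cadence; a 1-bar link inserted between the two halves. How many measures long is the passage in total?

11 measures

Basic contrasting period: 4 + 4 = 8 bars.
8 (basic form) + 2 (cadential extension) + 1 (link) = 11.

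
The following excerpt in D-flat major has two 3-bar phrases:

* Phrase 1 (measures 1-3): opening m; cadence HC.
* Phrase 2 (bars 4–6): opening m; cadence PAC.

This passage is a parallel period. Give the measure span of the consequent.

measures 4–6

The antecedent is the phrase ending with the weaker cadence (half cadence, phrase 1) and the consequent the one ending more conclusively (perfect authentic cadence, phrase 2); the consequent is mm. 4–6.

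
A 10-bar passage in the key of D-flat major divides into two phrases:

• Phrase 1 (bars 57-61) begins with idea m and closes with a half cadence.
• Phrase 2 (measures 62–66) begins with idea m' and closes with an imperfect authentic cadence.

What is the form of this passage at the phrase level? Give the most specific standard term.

Phrase 1 ends with a half cadence (weaker) and phrase 2 with an imperfect authentic cadence (stronger): antecedent + consequent = a period.
The two phrases open with the same material (m / m'), so the period is parallel.

parallel period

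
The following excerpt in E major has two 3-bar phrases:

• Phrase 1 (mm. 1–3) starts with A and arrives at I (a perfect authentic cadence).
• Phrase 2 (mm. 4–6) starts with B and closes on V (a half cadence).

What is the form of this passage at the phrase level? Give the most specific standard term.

phrase group

The second phrase closes with a half cadence, which is not stronger than the first phrase's perfect authentic cadence; without a weak→strong cadential pair there is no antecedent–consequent relationship, so this is a phrase group rather than a period.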